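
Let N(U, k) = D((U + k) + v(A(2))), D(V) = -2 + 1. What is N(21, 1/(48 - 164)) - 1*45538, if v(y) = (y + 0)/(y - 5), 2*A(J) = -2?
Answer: -45539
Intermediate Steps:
A(J) = -1 (A(J) = (1/2)*(-2) = -1)
v(y) = y/(-5 + y)
D(V) = -1
N(U, k) = -1
N(21, 1/(48 - 164)) - 1*45538 = -1 - 1*45538 = -1 - 45538 = -45539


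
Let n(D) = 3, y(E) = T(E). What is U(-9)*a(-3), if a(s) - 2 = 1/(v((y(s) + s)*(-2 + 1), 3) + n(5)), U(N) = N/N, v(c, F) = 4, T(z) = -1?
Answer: 15/7 ≈ 2.1429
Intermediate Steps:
y(E) = -1
U(N) = 1
a(s) = 15/7 (a(s) = 2 + 1/(4 + 3) = 2 + 1/7 = 15/7)
U(-9)*a(-3) = 1*(15/7) = 15/7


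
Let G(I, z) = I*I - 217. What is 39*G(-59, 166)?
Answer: 127296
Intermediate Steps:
G(I, z) = -217 + I² (G(I, z) = I² - 217 = -217 + I²)
39*G(-59, 166) = 39*(-217 + (-59)²) = 39*(-217 + 3481) = 39*3264 = 127296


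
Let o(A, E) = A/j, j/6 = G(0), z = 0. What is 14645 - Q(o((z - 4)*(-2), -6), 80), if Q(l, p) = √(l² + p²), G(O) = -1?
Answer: 14645 - 4*√3601/3 ≈ 14565.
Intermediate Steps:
j = -6 (j = 6*(-1) = -6)
o(A, E) = -A/6 (o(A, E) = A/(-6) = A*(-⅙) = -A/6)
14645 - Q(o((z - 4)*(-2), -6), 80) = 14645 - √((-(0 - 4)*(-2)/6)² + 80²) = 14645 - √((-(-2)*(-2)/3)² + 6400) = 14645 - √((-⅙*8)² + 6400) = 14645 - √((-4/3)² + 6400) = 14645 - √(16/9 + 6400) = 14645 - √(57616/9) = 14645 - 4*√3601/3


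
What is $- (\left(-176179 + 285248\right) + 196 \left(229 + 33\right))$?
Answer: $-160421$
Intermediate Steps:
$- (\left(-176179 + 285248\right) + 196 \left(229 + 33\right)) = - (109069 + 196 \cdot 262) = - (109069 + 51352) = \left(-1\right) 160421 = -160421$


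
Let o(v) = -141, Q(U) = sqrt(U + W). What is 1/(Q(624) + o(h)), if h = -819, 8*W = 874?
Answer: -564/76591 - 2*sqrt(2933)/76591 ≈ -0.0087780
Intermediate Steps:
W = 437/4 (W = (1/8)*874 = 437/4 ≈ 109.25)
Q(U) = sqrt(437/4 + U) (Q(U) = sqrt(U + 437/4) = sqrt(437/4 + U))
1/(Q(624) + o(h)) = 1/(sqrt(437 + 4*624)/2 - 141) = 1/(sqrt(437 + 2496)/2 - 141) = 1/(sqrt(2933)/2 - 141) = 1/(-141 + sqrt(2933)/2)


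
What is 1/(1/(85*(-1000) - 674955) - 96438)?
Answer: -759955/73288540291 ≈ -1.0369e-5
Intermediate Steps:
1/(1/(85*(-1000) - 674955) - 96438) = 1/(1/(-85000 - 674955) - 96438) = 1/(1/(-759955) - 96438) = 1/(-1/759955 - 96438) = 1/(-73288540291/759955) = -759955/73288540291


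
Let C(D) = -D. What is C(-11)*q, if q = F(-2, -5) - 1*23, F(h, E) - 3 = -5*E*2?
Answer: 330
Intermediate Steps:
F(h, E) = 3 - 10*E (F(h, E) = 3 - 5*E*2 = 3 - 10*E)
q = 30 (q = (3 - 10*(-5)) - 1*23 = (3 + 50) - 23 = 53 - 23 = 30)
C(-11)*q = -1*(-11)*30 = 11*30 = 330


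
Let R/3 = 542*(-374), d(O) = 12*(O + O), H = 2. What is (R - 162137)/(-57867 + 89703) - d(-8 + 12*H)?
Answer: -12995285/31836 ≈ -408.19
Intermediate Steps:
d(O) = 24*O (d(O) = 12*(2*O) = 24*O)
R = -608124 (R = 3*(542*(-374)) = 3*(-202708) = -608124)
(R - 162137)/(-57867 + 89703) - d(-8 + 12*H) = (-608124 - 162137)/(-57867 + 89703) - 24*(-8 + 12*2) = -770261/31836 - 24*(-8 + 24) = -770261*1/31836 - 24*16 = -770261/31836 - 1*384 = -770261/31836 - 384 = -12995285/31836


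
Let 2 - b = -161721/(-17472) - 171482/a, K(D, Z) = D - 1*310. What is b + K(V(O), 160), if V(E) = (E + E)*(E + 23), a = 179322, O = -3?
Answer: -2503620485/5738304 ≈ -436.30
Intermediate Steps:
V(E) = 2*E*(23 + E) (V(E) = (2*E)*(23 + E) = 2*E*(23 + E))
K(D, Z) = -310 + D (K(D, Z) = D - 310 = -310 + D)
b = -36149765/5738304 (b = 2 - (-161721/(-17472) - 171482/179322) = 2 - (-161721*(-1/17472) - 171482*1/179322) = 2 - (7701/832 - 85741/89661) = 2 - 1*47626373/5738304 = 2 - 47626373/5738304 = -36149765/5738304 ≈ -6.2997)
b + K(V(O), 160) = -36149765/5738304 + (-310 + 2*(-3)*(23 - 3)) = -36149765/5738304 + (-310 + 2*(-3)*20) = -36149765/5738304 + (-310 - 120) = -36149765/5738304 - 430 = -2503620485/5738304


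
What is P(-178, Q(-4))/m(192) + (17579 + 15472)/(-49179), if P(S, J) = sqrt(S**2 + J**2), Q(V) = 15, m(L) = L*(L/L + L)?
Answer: -11017/16393 + sqrt(31909)/37056 ≈ -0.66723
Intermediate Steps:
m(L) = L*(1 + L)
P(S, J) = sqrt(J**2 + S**2)
P(-178, Q(-4))/m(192) + (17579 + 15472)/(-49179) = sqrt(15**2 + (-178)**2)/((192*(1 + 192))) + (17579 + 15472)/(-49179) = sqrt(225 + 31684)/((192*193)) + 33051*(-1/49179) = sqrt(31909)/37056 - 11017/16393 = -11017/16393 + sqrt(31909)/37056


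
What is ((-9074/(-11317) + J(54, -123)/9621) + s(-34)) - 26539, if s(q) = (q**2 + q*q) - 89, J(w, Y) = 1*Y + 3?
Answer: -882486991966/36293619 ≈ -24315.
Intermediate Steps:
J(w, Y) = 3 + Y (J(w, Y) = Y + 3 = 3 + Y)
s(q) = -89 + 2*q**2 (s(q) = (q**2 + q**2) - 89 = 2*q**2 - 89 = -89 + 2*q**2)
((-9074/(-11317) + J(54, -123)/9621) + s(-34)) - 26539 = ((-9074/(-11317) + (3 - 123)/9621) + (-89 + 2*(-34)**2)) - 26539 = ((-9074*(-1/11317) - 120*1/9621) + (-89 + 2*1156)) - 26539 = ((9074/11317 - 40/3207) + (-89 + 2312)) - 26539 = (28647638/36293619 + 2223) - 26539 = 80709362675/36293619 - 26539 = -882486991966/36293619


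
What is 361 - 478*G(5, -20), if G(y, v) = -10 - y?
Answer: 7531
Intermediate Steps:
361 - 478*G(5, -20) = 361 - 478*(-10 - 1*5) = 361 - 478*(-10 - 5) = 361 - 478*(-15) = 361 + 7170 = 7531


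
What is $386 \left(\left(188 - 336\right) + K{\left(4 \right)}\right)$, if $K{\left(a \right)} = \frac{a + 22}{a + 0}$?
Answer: $-54619$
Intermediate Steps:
$K{\left(a \right)} = \frac{22 + a}{a}$
$386 \left(\left(188 - 336\right) + K{\left(4 \right)}\right) = 386 \left(\left(188 - 336\right) + \frac{22 + 4}{4}\right) = 386 \left(-148 + \frac{1}{4} \cdot 26\right) = 386 \left(-148 + \frac{13}{2}\right) = 386 \left(- \frac{283}{2}\right) = -54619$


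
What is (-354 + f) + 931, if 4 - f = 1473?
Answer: -892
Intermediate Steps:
f = -1469 (f = 4 - 1*1473 = 4 - 1473 = -1469)
(-354 + f) + 931 = (-354 - 1469) + 931 = -1823 + 931 = -892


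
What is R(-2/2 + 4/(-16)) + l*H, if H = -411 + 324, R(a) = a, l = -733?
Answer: 255079/4 ≈ 63770.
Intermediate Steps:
H = -87
R(-2/2 + 4/(-16)) + l*H = (-2/2 + 4/(-16)) - 733*(-87) = (-2*1/2 + 4*(-1/16)) + 63771 = (-1 - 1/4) + 63771 = -5/4 + 63771 = 255079/4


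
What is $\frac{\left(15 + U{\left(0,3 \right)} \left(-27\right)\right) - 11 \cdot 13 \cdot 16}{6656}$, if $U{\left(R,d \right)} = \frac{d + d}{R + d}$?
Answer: $- \frac{179}{512} \approx -0.34961$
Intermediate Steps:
$U{\left(R,d \right)} = \frac{2 d}{R + d}$
$\frac{\left(15 + U{\left(0,3 \right)} \left(-27\right)\right) - 11 \cdot 13 \cdot 16}{6656} = \frac{\left(15 + 2 \cdot 3 \frac{1}{0 + 3} \left(-27\right)\right) - 11 \cdot 13 \cdot 16}{6656} = \left(\left(15 + 2 \cdot 3 \cdot \frac{1}{3} \left(-27\right)\right) - 143 \cdot 16\right) \frac{1}{6656} = \left(\left(15 + 2 \cdot 3 \cdot \frac{1}{3} \left(-27\right)\right) - 2288\right) \frac{1}{6656} = \left(\left(15 + 2 \left(-27\right)\right) - 2288\right) \frac{1}{6656} = \left(\left(15 - 54\right) - 2288\right) \frac{1}{6656} = \left(-39 - 2288\right) \frac{1}{6656} = \left(-2327\right) \frac{1}{6656} = - \frac{179}{512}$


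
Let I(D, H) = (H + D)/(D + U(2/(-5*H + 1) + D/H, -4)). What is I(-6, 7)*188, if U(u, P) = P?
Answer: -94/5 ≈ -18.800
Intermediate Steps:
I(D, H) = (D + H)/(-4 + D) (I(D, H) = (H + D)/(D - 4) = (D + H)/(-4 + D))
I(-6, 7)*188 = ((-6 + 7)/(-4 - 6))*188 = (1/(-10))*188 = -1/10*1*188 = -1/10*188 = -94/5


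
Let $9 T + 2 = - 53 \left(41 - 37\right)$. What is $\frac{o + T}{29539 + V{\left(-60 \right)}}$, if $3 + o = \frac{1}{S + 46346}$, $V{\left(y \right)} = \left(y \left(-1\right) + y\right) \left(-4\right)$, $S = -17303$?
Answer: $- \frac{777706}{857901177} \approx -0.00090652$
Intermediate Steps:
$V{\left(y \right)} = 0$ ($V{\left(y \right)} = \left(- y + y\right) \left(-4\right) = 0 \left(-4\right) = 0$)
$o = - \frac{87128}{29043}$ ($o = -3 + \frac{1}{-17303 + 46346} = -3 + \frac{1}{29043} = - \frac{87128}{29043} \approx -3.0$)
$T = - \frac{214}{9}$ ($T = - \frac{2}{9} + \frac{\left(-53\right) \left(41 - 37\right)}{9} = - \frac{2}{9} + \frac{\left(-53\right) 4}{9} = - \frac{2}{9} + \frac{1}{9} \left(-212\right) = - \frac{2}{9} - \frac{212}{9} = - \frac{214}{9} \approx -23.778$)
$\frac{o + T}{29539 + V{\left(-60 \right)}} = \frac{- \frac{87128}{29043} - \frac{214}{9}}{29539 + 0} = - \frac{777706}{29043 \cdot 29539} = \left(- \frac{777706}{29043}\right) \frac{1}{29539} = - \frac{777706}{857901177}$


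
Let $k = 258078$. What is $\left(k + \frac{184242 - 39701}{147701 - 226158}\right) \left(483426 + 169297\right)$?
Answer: $\frac{13216257698498915}{78457} \approx 1.6845 \cdot 10^{11}$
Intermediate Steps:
$\left(k + \frac{184242 - 39701}{147701 - 226158}\right) \left(483426 + 169297\right) = \left(258078 + \frac{184242 - 39701}{147701 - 226158}\right) \left(483426 + 169297\right) = \left(258078 + \frac{144541}{-78457}\right) 652723 = \left(258078 + 144541 \left(- \frac{1}{78457}\right)\right) 652723 = \left(258078 - \frac{144541}{78457}\right) 652723 = \frac{20247881105}{78457} \cdot 652723 = \frac{13216257698498915}{78457}$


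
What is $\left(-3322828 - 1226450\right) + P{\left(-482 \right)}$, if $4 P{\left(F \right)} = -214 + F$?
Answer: $-4549452$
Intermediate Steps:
$P{\left(F \right)} = - \frac{107}{2} + \frac{F}{4}$ ($P{\left(F \right)} = \frac{-214 + F}{4} = - \frac{107}{2} + \frac{F}{4}$)
$\left(-3322828 - 1226450\right) + P{\left(-482 \right)} = \left(-3322828 - 1226450\right) + \left(- \frac{107}{2} + \frac{1}{4} \left(-482\right)\right) = -4549278 - 174 = -4549452$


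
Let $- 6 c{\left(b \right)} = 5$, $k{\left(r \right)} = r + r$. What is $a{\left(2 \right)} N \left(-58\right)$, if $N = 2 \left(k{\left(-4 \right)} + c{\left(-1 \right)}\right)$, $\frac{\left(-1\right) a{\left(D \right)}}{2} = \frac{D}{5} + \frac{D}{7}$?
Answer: $- \frac{49184}{35} \approx -1405.3$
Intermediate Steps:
$k{\left(r \right)} = 2 r$
$c{\left(b \right)} = - \frac{5}{6}$ ($c{\left(b \right)} = \left(- \frac{1}{6}\right) 5 = - \frac{5}{6}$)
$a{\left(D \right)} = - \frac{24 D}{35}$ ($a{\left(D \right)} = - 2 \left(\frac{D}{5} + \frac{D}{7}\right) = - 2 \frac{12 D}{35} = - \frac{24 D}{35}$)
$N = - \frac{53}{3}$ ($N = 2 \left(2 \left(-4\right) - \frac{5}{6}\right) = 2 \left(-8 - \frac{5}{6}\right) = 2 \left(- \frac{53}{6}\right) = - \frac{53}{3} \approx -17.667$)
$a{\left(2 \right)} N \left(-58\right) = \left(- \frac{24}{35}\right) 2 \left(- \frac{53}{3}\right) \left(-58\right) = \left(- \frac{48}{35}\right) \left(- \frac{53}{3}\right) \left(-58\right) = \frac{848}{35} \left(-58\right) = - \frac{49184}{35}$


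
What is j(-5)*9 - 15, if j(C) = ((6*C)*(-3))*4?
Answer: 3225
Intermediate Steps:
j(C) = -72*C (j(C) = -18*C*4 = -72*C)
j(-5)*9 - 15 = -72*(-5)*9 - 15 = 360*9 - 15 = 3240 - 15 = 3225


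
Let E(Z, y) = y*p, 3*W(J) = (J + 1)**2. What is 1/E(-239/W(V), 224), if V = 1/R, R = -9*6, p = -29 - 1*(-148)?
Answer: 1/26656 ≈ 3.7515e-5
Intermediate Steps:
p = 119 (p = -29 + 148 = 119)
R = -54
V = -1/54 (V = 1/(-54) = -1/54 ≈ -0.018519)
W(J) = (1 + J)**2/3 (W(J) = (J + 1)**2/3 = (1 + J)**2/3)
E(Z, y) = 119*y (E(Z, y) = y*119 = 119*y)
1/E(-239/W(V), 224) = 1/(119*224) = 1/26656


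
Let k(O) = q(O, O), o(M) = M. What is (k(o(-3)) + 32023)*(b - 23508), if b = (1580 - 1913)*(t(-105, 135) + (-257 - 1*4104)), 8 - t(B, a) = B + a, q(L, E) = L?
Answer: 45981712620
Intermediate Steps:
k(O) = O
t(B, a) = 8 - B - a (t(B, a) = 8 - (B + a) = 8 + (-B - a) = 8 - B - a)
b = 1459539 (b = (1580 - 1913)*((8 - 1*(-105) - 1*135) + (-257 - 1*4104)) = -333*((8 + 105 - 135) + (-257 - 4104)) = -333*(-22 - 4361) = -333*(-4383) = 1459539)
(k(o(-3)) + 32023)*(b - 23508) = (-3 + 32023)*(1459539 - 23508) = 32020*1436031 = 45981712620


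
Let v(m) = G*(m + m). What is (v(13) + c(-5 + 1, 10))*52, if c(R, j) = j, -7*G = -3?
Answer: 7696/7 ≈ 1099.4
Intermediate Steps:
G = 3/7 (G = -⅐*(-3) = 3/7 ≈ 0.42857)
v(m) = 6*m/7 (v(m) = 3*(m + m)/7 = 3*(2*m)/7 = 6*m/7)
(v(13) + c(-5 + 1, 10))*52 = ((6/7)*13 + 10)*52 = (78/7 + 10)*52 = (148/7)*52 = 7696/7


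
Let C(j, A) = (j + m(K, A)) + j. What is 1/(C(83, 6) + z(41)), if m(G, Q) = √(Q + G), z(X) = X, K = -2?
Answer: 1/209 ≈ 0.0047847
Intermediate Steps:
m(G, Q) = √(G + Q)
C(j, A) = √(-2 + A) + 2*j (C(j, A) = (j + √(-2 + A)) + j = √(-2 + A) + 2*j)
1/(C(83, 6) + z(41)) = 1/((√(-2 + 6) + 2*83) + 41) = 1/((√4 + 166) + 41) = 1/((2 + 166) + 41) = 1/(168 + 41) = 1/209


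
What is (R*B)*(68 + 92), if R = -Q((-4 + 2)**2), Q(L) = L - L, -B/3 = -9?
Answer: 0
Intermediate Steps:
B = 27 (B = -3*(-9) = 27)
Q(L) = 0
R = 0 (R = -1*0 = 0)
(R*B)*(68 + 92) = (0*27)*(68 + 92) = 0*160 = 0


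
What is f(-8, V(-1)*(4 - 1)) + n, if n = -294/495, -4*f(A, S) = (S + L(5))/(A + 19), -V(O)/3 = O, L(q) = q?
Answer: -301/330 ≈ -0.91212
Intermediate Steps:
V(O) = -3*O
f(A, S) = -(5 + S)/(4*(19 + A)) (f(A, S) = -(S + 5)/(4*(A + 19)) = -(5 + S)/(4*(19 + A)))
n = -98/165 (n = -294*1/495 = -98/165 ≈ -0.59394)
f(-8, V(-1)*(4 - 1)) + n = (-5 - (-3*(-1))*(4 - 1))/(4*(19 - 8)) - 98/165 = (¼)*(-5 - 3*3)/11 - 98/165 = (¼)*(1/11)*(-5 - 1*9) - 98/165 = (¼)*(1/11)*(-5 - 9) - 98/165 = (¼)*(1/11)*(-14) - 98/165 = -7/22 - 98/165 = -301/330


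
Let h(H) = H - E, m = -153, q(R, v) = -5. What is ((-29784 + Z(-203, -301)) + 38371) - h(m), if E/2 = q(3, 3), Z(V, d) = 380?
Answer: 9110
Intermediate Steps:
E = -10 (E = 2*(-5) = -10)
h(H) = 10 + H (h(H) = H - 1*(-10) = H + 10 = 10 + H)
((-29784 + Z(-203, -301)) + 38371) - h(m) = ((-29784 + 380) + 38371) - (10 - 153) = (-29404 + 38371) - 1*(-143) = 8967 + 143 = 9110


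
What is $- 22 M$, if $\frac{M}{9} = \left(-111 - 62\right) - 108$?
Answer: $55638$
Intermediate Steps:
$M = -2529$ ($M = 9 \left(\left(-111 - 62\right) - 108\right) = 9 \left(-173 - 108\right) = 9 \left(-281\right) = -2529$)
$- 22 M = \left(-22\right) \left(-2529\right) = 55638$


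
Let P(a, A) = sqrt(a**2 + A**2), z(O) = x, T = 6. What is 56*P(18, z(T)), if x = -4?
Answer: 112*sqrt(85) ≈ 1032.6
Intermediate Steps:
z(O) = -4
P(a, A) = sqrt(A**2 + a**2)
56*P(18, z(T)) = 56*sqrt((-4)**2 + 18**2) = 56*sqrt(16 + 324) = 56*sqrt(340) = 56*(2*sqrt(85)) = 112*sqrt(85)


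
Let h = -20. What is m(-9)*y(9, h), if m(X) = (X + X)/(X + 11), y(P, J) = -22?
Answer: 198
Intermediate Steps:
m(X) = 2*X/(11 + X) (m(X) = (2*X)/(11 + X) = 2*X/(11 + X))
m(-9)*y(9, h) = (2*(-9)/(11 - 9))*(-22) = (2*(-9)/2)*(-22) = (2*(-9)*(½))*(-22) = -9*(-22) = 198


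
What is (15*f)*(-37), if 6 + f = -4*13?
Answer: 32190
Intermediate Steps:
f = -58 (f = -6 - 4*13 = -6 - 52 = -58)
(15*f)*(-37) = (15*(-58))*(-37) = -870*(-37) = 32190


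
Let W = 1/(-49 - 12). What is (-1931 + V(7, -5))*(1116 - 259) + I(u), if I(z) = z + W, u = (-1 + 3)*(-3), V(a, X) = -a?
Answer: -101313193/61 ≈ -1.6609e+6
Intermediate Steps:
W = -1/61 (W = 1/(-61) = -1/61 ≈ -0.016393)
u = -6 (u = 2*(-3) = -6)
I(z) = -1/61 + z (I(z) = z - 1/61 = -1/61 + z)
(-1931 + V(7, -5))*(1116 - 259) + I(u) = (-1931 - 1*7)*(1116 - 259) + (-1/61 - 6) = (-1931 - 7)*857 - 367/61 = -1938*857 - 367/61 = -1660866 - 367/61 = -101313193/61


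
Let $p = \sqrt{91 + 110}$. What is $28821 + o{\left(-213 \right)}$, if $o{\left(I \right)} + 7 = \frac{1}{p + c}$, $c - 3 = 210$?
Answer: $\frac{433823655}{15056} - \frac{\sqrt{201}}{45168} \approx 28814.0$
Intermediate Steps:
$c = 213$ ($c = 3 + 210 = 213$)
$p = \sqrt{201} \approx 14.177$
$o{\left(I \right)} = -7 + \frac{1}{213 + \sqrt{201}}$ ($o{\left(I \right)} = -7 + \frac{1}{\sqrt{201} + 213} = -7 + \frac{1}{213 + \sqrt{201}}$)
$28821 + o{\left(-213 \right)} = 28821 - \left(\frac{105321}{15056} + \frac{\sqrt{201}}{45168}\right) = \frac{433823655}{15056} - \frac{\sqrt{201}}{45168}$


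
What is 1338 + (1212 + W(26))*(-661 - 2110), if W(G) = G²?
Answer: -5230310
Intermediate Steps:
1338 + (1212 + W(26))*(-661 - 2110) = 1338 + (1212 + 26²)*(-661 - 2110) = 1338 + (1212 + 676)*(-2771) = 1338 + 1888*(-2771) = 1338 - 5231648 = -5230310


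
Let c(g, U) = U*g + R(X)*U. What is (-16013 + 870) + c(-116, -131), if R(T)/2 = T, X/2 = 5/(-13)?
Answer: 3309/13 ≈ 254.54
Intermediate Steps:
X = -10/13 (X = 2*(5/(-13)) = 2*(5*(-1/13)) = 2*(-5/13) = -10/13 ≈ -0.76923)
R(T) = 2*T
c(g, U) = -20*U/13 + U*g (c(g, U) = U*g + (2*(-10/13))*U = U*g - 20*U/13 = -20*U/13 + U*g)
(-16013 + 870) + c(-116, -131) = (-16013 + 870) + (1/13)*(-131)*(-20 + 13*(-116)) = -15143 + (1/13)*(-131)*(-20 - 1508) = -15143 + (1/13)*(-131)*(-1528) = -15143 + 200168/13 = 3309/13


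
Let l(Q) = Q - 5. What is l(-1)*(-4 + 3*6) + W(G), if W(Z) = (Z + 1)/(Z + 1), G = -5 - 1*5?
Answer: -83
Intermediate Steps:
G = -10 (G = -5 - 5 = -10)
l(Q) = -5 + Q
W(Z) = 1 (W(Z) = (1 + Z)/(1 + Z) = 1)
l(-1)*(-4 + 3*6) + W(G) = (-5 - 1)*(-4 + 3*6) + 1 = -6*(-4 + 18) + 1 = -6*14 + 1 = -84 + 1 = -83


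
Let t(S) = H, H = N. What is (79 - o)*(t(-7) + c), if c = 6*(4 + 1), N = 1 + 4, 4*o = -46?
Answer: 6335/2 ≈ 3167.5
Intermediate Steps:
o = -23/2 (o = (¼)*(-46) = -23/2 ≈ -11.500)
N = 5
H = 5
t(S) = 5
c = 30 (c = 6*5 = 30)
(79 - o)*(t(-7) + c) = (79 - 1*(-23/2))*(5 + 30) = (79 + 23/2)*35 = (181/2)*35 = 6335/2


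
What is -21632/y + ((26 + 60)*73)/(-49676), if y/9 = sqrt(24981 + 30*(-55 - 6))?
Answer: -3139/24838 - 21632*sqrt(23151)/208359 ≈ -15.923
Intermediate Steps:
y = 9*sqrt(23151) (y = 9*sqrt(24981 + 30*(-55 - 6)) = 9*sqrt(24981 + 30*(-61)) = 9*sqrt(24981 - 1830) = 9*sqrt(23151) ≈ 1369.4)
-21632/y + ((26 + 60)*73)/(-49676) = -21632*sqrt(23151)/208359 + ((26 + 60)*73)/(-49676) = -21632*sqrt(23151)/208359 + (86*73)*(-1/49676) = -21632*sqrt(23151)/208359 + 6278*(-1/49676) = -21632*sqrt(23151)/208359 - 3139/24838 = -3139/24838 - 21632*sqrt(23151)/208359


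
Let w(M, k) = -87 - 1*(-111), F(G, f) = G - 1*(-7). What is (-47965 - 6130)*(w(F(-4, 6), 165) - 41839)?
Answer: 2261982425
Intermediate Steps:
F(G, f) = 7 + G (F(G, f) = G + 7 = 7 + G)
w(M, k) = 24 (w(M, k) = -87 + 111 = 24)
(-47965 - 6130)*(w(F(-4, 6), 165) - 41839) = (-47965 - 6130)*(24 - 41839) = -54095*(-41815) = 2261982425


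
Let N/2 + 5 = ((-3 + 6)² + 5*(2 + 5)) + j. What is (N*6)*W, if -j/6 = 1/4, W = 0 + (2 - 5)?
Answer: -1350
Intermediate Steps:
W = -3 (W = 0 - 3 = -3)
j = -3/2 (j = -6/4 = -6*¼ = -3/2 ≈ -1.5000)
N = 75 (N = -10 + 2*(((-3 + 6)² + 5*(2 + 5)) - 3/2) = -10 + 2*((3² + 5*7) - 3/2) = -10 + 2*((9 + 35) - 3/2) = -10 + 2*(44 - 3/2) = -10 + 2*(85/2) = -10 + 85 = 75)
(N*6)*W = (75*6)*(-3) = 450*(-3) = -1350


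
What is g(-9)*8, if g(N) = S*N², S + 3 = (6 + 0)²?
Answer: 21384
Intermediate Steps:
S = 33 (S = -3 + (6 + 0)² = -3 + 6² = -3 + 36 = 33)
g(N) = 33*N²
g(-9)*8 = (33*(-9)²)*8 = (33*81)*8 = 2673*8 = 21384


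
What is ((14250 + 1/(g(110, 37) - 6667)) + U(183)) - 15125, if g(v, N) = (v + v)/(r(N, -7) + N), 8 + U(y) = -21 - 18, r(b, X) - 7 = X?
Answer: -227235235/246459 ≈ -922.00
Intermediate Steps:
r(b, X) = 7 + X
U(y) = -47 (U(y) = -8 + (-21 - 18) = -8 - 39 = -47)
g(v, N) = 2*v/N (g(v, N) = (v + v)/((7 - 7) + N) = (2*v)/(0 + N) = (2*v)/N = 2*v/N)
((14250 + 1/(g(110, 37) - 6667)) + U(183)) - 15125 = ((14250 + 1/(2*110/37 - 6667)) - 47) - 15125 = ((14250 + 1/(2*110*(1/37) - 6667)) - 47) - 15125 = ((14250 + 1/(220/37 - 6667)) - 47) - 15125 = ((14250 + 1/(-246459/37)) - 47) - 15125 = ((14250 - 37/246459) - 47) - 15125 = (3512040713/246459 - 47) - 15125 = 3500457140/246459 - 15125 = -227235235/246459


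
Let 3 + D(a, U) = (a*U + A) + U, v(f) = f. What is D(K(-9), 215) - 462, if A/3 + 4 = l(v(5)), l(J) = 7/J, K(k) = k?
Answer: -10964/5 ≈ -2192.8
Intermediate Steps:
A = -39/5 (A = -12 + 3*(7/5) = -12 + 21/5 = -39/5 ≈ -7.8000)
D(a, U) = -54/5 + U + U*a (D(a, U) = -3 + ((a*U - 39/5) + U) = -3 + ((U*a - 39/5) + U) = -3 + ((-39/5 + U*a) + U) = -3 + (-39/5 + U + U*a) = -54/5 + U + U*a)
D(K(-9), 215) - 462 = (-54/5 + 215 + 215*(-9)) - 462 = (-54/5 + 215 - 1935) - 462 = -8654/5 - 462 = -10964/5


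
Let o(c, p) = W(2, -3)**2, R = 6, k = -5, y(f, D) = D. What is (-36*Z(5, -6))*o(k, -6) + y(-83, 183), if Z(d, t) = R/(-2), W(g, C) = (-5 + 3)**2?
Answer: 1911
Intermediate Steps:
W(g, C) = 4 (W(g, C) = (-2)**2 = 4)
Z(d, t) = -3 (Z(d, t) = 6/(-2) = 6*(-1/2) = -3)
o(c, p) = 16 (o(c, p) = 4**2 = 16)
(-36*Z(5, -6))*o(k, -6) + y(-83, 183) = -36*(-3)*16 + 183 = 108*16 + 183 = 1728 + 183 = 1911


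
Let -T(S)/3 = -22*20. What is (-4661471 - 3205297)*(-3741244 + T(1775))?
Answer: 29421114445632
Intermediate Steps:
T(S) = 1320 (T(S) = -(-66)*20 = -3*(-440) = 1320)
(-4661471 - 3205297)*(-3741244 + T(1775)) = (-4661471 - 3205297)*(-3741244 + 1320) = -7866768*(-3739924) = 29421114445632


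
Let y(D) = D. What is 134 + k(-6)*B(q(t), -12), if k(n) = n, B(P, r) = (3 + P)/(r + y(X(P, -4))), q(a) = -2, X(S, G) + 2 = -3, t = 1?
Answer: 2284/17 ≈ 134.35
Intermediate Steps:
X(S, G) = -5 (X(S, G) = -2 - 3 = -5)
B(P, r) = (3 + P)/(-5 + r) (B(P, r) = (3 + P)/(r - 5) = (3 + P)/(-5 + r))
134 + k(-6)*B(q(t), -12) = 134 - 6*(3 - 2)/(-5 - 12) = 134 - 6/(-17) = 134 - (-6)/17 = 134 - 6*(-1/17) = 134 + 6/17 = 2284/17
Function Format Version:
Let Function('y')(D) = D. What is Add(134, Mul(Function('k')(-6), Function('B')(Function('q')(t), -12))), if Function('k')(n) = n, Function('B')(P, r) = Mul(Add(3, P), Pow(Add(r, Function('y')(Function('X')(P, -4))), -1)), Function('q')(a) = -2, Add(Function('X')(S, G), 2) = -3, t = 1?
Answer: Rational(2284, 17) ≈ 134.35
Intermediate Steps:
Function('X')(S, G) = -5 (Function('X')(S, G) = Add(-2, -3) = -5)
Function('B')(P, r) = Mul(Pow(Add(-5, r), -1), Add(3, P)) (Function('B')(P, r) = Mul(Add(3, P), Pow(Add(r, -5), -1)) = Mul(Add(3, P), Pow(Add(-5, r), -1)) = Mul(Pow(Add(-5, r), -1), Add(3, P)))
Add(134, Mul(Function('k')(-6), Function('B')(Function('q')(t), -12))) = Add(134, Mul(-6, Mul(Pow(Add(-5, -12), -1), Add(3, -2)))) = Add(134, Mul(-6, Mul(Pow(-17, -1), 1))) = Add(134, Mul(-6, Mul(Rational(-1, 17), 1))) = Add(134, Mul(-6, Rational(-1, 17))) = Add(134, Rational(6, 17)) = Rational(2284, 17)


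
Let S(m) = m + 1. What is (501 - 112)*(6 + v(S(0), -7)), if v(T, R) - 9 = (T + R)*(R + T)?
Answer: 19839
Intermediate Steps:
S(m) = 1 + m
v(T, R) = 9 + (R + T)**2 (v(T, R) = 9 + (T + R)*(R + T) = 9 + (R + T)*(R + T) = 9 + (R + T)**2)
(501 - 112)*(6 + v(S(0), -7)) = (501 - 112)*(6 + (9 + (-7 + (1 + 0))**2)) = 389*(6 + (9 + (-7 + 1)**2)) = 389*(6 + (9 + (-6)**2)) = 389*(6 + (9 + 36)) = 389*(6 + 45) = 389*51 = 19839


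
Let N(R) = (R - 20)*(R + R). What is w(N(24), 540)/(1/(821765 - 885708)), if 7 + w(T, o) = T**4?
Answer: -86895626890127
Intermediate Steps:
N(R) = 2*R*(-20 + R) (N(R) = (-20 + R)*(2*R) = 2*R*(-20 + R))
w(T, o) = -7 + T**4
w(N(24), 540)/(1/(821765 - 885708)) = (-7 + (2*24*(-20 + 24))**4)/(1/(821765 - 885708)) = (-7 + (2*24*4)**4)/(1/(-63943)) = (-7 + 192**4)/(-1/63943) = (-7 + 1358954496)*(-63943) = 1358954489*(-63943) = -86895626890127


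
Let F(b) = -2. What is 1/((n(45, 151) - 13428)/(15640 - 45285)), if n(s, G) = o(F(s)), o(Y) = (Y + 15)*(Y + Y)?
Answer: 5929/2696 ≈ 2.1992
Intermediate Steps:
o(Y) = 2*Y*(15 + Y) (o(Y) = (15 + Y)*(2*Y) = 2*Y*(15 + Y))
n(s, G) = -52 (n(s, G) = 2*(-2)*(15 - 2) = 2*(-2)*13 = -52)
1/((n(45, 151) - 13428)/(15640 - 45285)) = 1/((-52 - 13428)/(15640 - 45285)) = 1/(-13480/(-29645)) = 1/(-13480*(-1/29645)) = 1/(2696/5929) = 5929/2696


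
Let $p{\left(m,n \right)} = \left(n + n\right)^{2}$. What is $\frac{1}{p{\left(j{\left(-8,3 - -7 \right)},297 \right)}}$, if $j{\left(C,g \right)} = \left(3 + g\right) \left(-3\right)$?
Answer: $\frac{1}{352836} \approx 2.8342 \cdot 10^{-6}$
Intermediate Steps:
$j{\left(C,g \right)} = -9 - 3 g$
$p{\left(m,n \right)} = 4 n^{2}$ ($p{\left(m,n \right)} = \left(2 n\right)^{2} = 4 n^{2}$)
$\frac{1}{p{\left(j{\left(-8,3 - -7 \right)},297 \right)}} = \frac{1}{4 \cdot 297^{2}} = \frac{1}{4 \cdot 88209} = \frac{1}{352836}$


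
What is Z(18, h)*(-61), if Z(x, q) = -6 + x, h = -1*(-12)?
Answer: -732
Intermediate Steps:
h = 12
Z(18, h)*(-61) = (-6 + 18)*(-61) = 12*(-61) = -732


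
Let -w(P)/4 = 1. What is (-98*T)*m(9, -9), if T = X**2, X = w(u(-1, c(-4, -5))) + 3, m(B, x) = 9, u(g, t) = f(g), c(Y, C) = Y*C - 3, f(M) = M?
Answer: -882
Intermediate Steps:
c(Y, C) = -3 + C*Y (c(Y, C) = C*Y - 3 = -3 + C*Y)
u(g, t) = g
w(P) = -4 (w(P) = -4*1 = -4)
X = -1 (X = -4 + 3 = -1)
T = 1 (T = (-1)**2 = 1)
(-98*T)*m(9, -9) = -98*1*9 = -98*9 = -882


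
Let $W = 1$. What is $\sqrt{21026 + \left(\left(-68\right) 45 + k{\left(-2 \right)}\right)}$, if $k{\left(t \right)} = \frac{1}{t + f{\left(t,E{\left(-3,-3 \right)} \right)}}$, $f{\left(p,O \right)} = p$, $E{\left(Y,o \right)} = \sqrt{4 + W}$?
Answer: $\frac{\sqrt{71863}}{2} \approx 134.04$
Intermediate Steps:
$E{\left(Y,o \right)} = \sqrt{5}$ ($E{\left(Y,o \right)} = \sqrt{4 + 1} = \sqrt{5}$)
$k{\left(t \right)} = \frac{1}{2 t}$ ($k{\left(t \right)} = \frac{1}{t + t} = \frac{1}{2 t}$)
$\sqrt{21026 + \left(\left(-68\right) 45 + k{\left(-2 \right)}\right)} = \sqrt{21026 + \left(\left(-68\right) 45 + \frac{1}{2 \left(-2\right)}\right)} = \sqrt{21026 + \left(-3060 + \frac{1}{2} \left(- \frac{1}{2}\right)\right)} = \sqrt{21026 - \frac{12241}{4}} = \sqrt{\frac{71863}{4}} = \frac{\sqrt{71863}}{2}$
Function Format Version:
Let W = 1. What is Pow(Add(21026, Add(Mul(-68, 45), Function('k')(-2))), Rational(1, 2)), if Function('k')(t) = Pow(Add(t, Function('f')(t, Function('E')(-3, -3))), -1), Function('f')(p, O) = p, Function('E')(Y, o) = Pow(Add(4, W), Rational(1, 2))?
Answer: Mul(Rational(1, 2), Pow(71863, Rational(1, 2))) ≈ 134.04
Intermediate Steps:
Function('E')(Y, o) = Pow(5, Rational(1, 2)) (Function('E')(Y, o) = Pow(Add(4, 1), Rational(1, 2)) = Pow(5, Rational(1, 2)))
Function('k')(t) = Mul(Rational(1, 2), Pow(t, -1)) (Function('k')(t) = Pow(Add(t, t), -1) = Pow(Mul(2, t), -1) = Mul(Rational(1, 2), Pow(t, -1)))
Pow(Add(21026, Add(Mul(-68, 45), Function('k')(-2))), Rational(1, 2)) = Pow(Add(21026, Add(Mul(-68, 45), Mul(Rational(1, 2), Pow(-2, -1)))), Rational(1, 2)) = Pow(Add(21026, Add(-3060, Mul(Rational(1, 2), Rational(-1, 2)))), Rational(1, 2)) = Pow(Add(21026, Add(-3060, Rational(-1, 4))), Rational(1, 2)) = Pow(Add(21026, Rational(-12241, 4)), Rational(1, 2)) = Pow(Rational(71863, 4), Rational(1, 2)) = Mul(Rational(1, 2), Pow(71863, Rational(1, 2)))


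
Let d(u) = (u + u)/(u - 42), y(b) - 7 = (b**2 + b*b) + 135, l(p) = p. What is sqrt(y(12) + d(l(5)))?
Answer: 10*sqrt(5883)/37 ≈ 20.730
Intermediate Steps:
y(b) = 142 + 2*b**2 (y(b) = 7 + ((b**2 + b*b) + 135) = 7 + ((b**2 + b**2) + 135) = 7 + (2*b**2 + 135) = 7 + (135 + 2*b**2) = 142 + 2*b**2)
d(u) = 2*u/(-42 + u) (d(u) = (2*u)/(-42 + u) = 2*u/(-42 + u))
sqrt(y(12) + d(l(5))) = sqrt((142 + 2*12**2) + 2*5/(-42 + 5)) = sqrt((142 + 2*144) + 2*5/(-37)) = sqrt((142 + 288) + 2*5*(-1/37)) = sqrt(430 - 10/37) = sqrt(15900/37) = 10*sqrt(5883)/37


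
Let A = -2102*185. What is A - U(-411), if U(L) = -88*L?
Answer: -425038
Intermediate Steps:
A = -388870
A - U(-411) = -388870 - (-88)*(-411) = -388870 - 1*36168 = -388870 - 36168 = -425038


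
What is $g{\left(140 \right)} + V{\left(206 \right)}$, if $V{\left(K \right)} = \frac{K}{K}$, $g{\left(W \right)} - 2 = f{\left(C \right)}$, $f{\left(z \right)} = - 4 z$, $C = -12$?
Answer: $51$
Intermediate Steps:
$g{\left(W \right)} = 50$ ($g{\left(W \right)} = 2 - -48 = 2 + 48 = 50$)
$V{\left(K \right)} = 1$
$g{\left(140 \right)} + V{\left(206 \right)} = 50 + 1 = 51$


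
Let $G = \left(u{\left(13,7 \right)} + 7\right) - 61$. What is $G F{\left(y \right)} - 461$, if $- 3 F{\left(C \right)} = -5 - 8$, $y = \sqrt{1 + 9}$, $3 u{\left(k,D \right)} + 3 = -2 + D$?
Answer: $- \frac{6229}{9} \approx -692.11$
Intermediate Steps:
$u{\left(k,D \right)} = - \frac{5}{3} + \frac{D}{3}$ ($u{\left(k,D \right)} = -1 + \frac{-2 + D}{3} = -1 + \left(- \frac{2}{3} + \frac{D}{3}\right) = - \frac{5}{3} + \frac{D}{3}$)
$y = \sqrt{10} \approx 3.1623$
$F{\left(C \right)} = \frac{13}{3}$ ($F{\left(C \right)} = - \frac{-5 - 8}{3} = \left(- \frac{1}{3}\right) \left(-13\right) = \frac{13}{3}$)
$G = - \frac{160}{3}$ ($G = \left(\left(- \frac{5}{3} + \frac{1}{3} \cdot 7\right) + 7\right) - 61 = \left(\left(- \frac{5}{3} + \frac{7}{3}\right) + 7\right) - 61 = \left(\frac{2}{3} + 7\right) - 61 = \frac{23}{3} - 61 = - \frac{160}{3} \approx -53.333$)
$G F{\left(y \right)} - 461 = \left(- \frac{160}{3}\right) \frac{13}{3} - 461 = - \frac{2080}{9} - 461 = - \frac{6229}{9}$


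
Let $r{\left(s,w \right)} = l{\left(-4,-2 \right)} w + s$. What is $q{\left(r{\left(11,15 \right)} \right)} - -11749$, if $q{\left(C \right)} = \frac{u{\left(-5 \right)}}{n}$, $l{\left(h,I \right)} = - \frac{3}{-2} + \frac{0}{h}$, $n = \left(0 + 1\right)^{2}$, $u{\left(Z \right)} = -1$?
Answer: $11748$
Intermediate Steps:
$n = 1$ ($n = 1^{2} = 1$)
$l{\left(h,I \right)} = \frac{3}{2}$ ($l{\left(h,I \right)} = \left(-3\right) \left(- \frac{1}{2}\right) + 0 = \frac{3}{2} + 0 = \frac{3}{2}$)
$r{\left(s,w \right)} = s + \frac{3 w}{2}$ ($r{\left(s,w \right)} = \frac{3 w}{2} + s = s + \frac{3 w}{2}$)
$q{\left(C \right)} = -1$ ($q{\left(C \right)} = - 1^{-1} = \left(-1\right) 1 = -1$)
$q{\left(r{\left(11,15 \right)} \right)} - -11749 = -1 - -11749 = -1 + 11749 = 11748$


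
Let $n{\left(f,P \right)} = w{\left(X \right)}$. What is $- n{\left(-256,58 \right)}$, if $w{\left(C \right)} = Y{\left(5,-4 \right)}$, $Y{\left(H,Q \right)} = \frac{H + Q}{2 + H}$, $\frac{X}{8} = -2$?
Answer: $- \frac{1}{7} \approx -0.14286$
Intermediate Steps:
$X = -16$ ($X = 8 \left(-2\right) = -16$)
$Y{\left(H,Q \right)} = \frac{H + Q}{2 + H}$
$w{\left(C \right)} = \frac{1}{7}$ ($w{\left(C \right)} = \frac{5 - 4}{2 + 5} = \frac{1}{7} \cdot 1 = \frac{1}{7}$)
$n{\left(f,P \right)} = \frac{1}{7}$
$- n{\left(-256,58 \right)} = \left(-1\right) \frac{1}{7} = - \frac{1}{7}$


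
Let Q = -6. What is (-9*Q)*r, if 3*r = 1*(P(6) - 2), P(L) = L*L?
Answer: 612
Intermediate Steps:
P(L) = L²
r = 34/3 (r = (1*(6² - 2))/3 = (1*(36 - 2))/3 = (1*34)/3 = (⅓)*34 = 34/3 ≈ 11.333)
(-9*Q)*r = -9*(-6)*(34/3) = 54*(34/3) = 612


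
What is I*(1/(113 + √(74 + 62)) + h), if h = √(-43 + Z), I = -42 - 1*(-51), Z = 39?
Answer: 339/4211 + 18*I - 6*√34/4211 ≈ 0.072195 + 18.0*I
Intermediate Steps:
I = 9 (I = -42 + 51 = 9)
h = 2*I (h = √(-43 + 39) = √(-4) = 2*I ≈ 2.0*I)
I*(1/(113 + √(74 + 62)) + h) = 9*(1/(113 + √(74 + 62)) + 2*I) = 9*(1/(113 + √136) + 2*I) = 9*(1/(113 + 2*√34) + 2*I) = 9/(113 + 2*√34) + 18*I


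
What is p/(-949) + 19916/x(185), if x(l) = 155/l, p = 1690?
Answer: 53789086/2263 ≈ 23769.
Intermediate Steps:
p/(-949) + 19916/x(185) = 1690/(-949) + 19916/((155/185)) = 1690*(-1/949) + 19916/((155*(1/185))) = -130/73 + 19916/(31/37) = -130/73 + 19916*(37/31) = -130/73 + 736892/31 = 53789086/2263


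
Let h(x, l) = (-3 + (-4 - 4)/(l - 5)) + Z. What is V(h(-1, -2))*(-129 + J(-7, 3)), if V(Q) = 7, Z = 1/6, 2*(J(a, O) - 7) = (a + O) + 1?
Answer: -1729/2 ≈ -864.50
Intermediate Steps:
J(a, O) = 15/2 + O/2 + a/2 (J(a, O) = 7 + ((a + O) + 1)/2 = 7 + ((O + a) + 1)/2 = 7 + (1 + O + a)/2 = 7 + (½ + O/2 + a/2) = 15/2 + O/2 + a/2)
Z = ⅙ ≈ 0.16667
h(x, l) = -17/6 - 8/(-5 + l) (h(x, l) = (-3 + (-4 - 4)/(l - 5)) + ⅙ = (-3 - 8/(-5 + l)) + ⅙ = -17/6 - 8/(-5 + l))
V(h(-1, -2))*(-129 + J(-7, 3)) = 7*(-129 + (15/2 + (½)*3 + (½)*(-7))) = 7*(-129 + (15/2 + 3/2 - 7/2)) = 7*(-129 + 11/2) = 7*(-247/2) = -1729/2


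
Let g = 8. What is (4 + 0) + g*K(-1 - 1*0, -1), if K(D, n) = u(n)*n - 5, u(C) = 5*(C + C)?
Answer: 44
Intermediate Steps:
u(C) = 10*C (u(C) = 5*(2*C) = 10*C)
K(D, n) = -5 + 10*n² (K(D, n) = (10*n)*n - 5 = 10*n² - 5 = -5 + 10*n²)
(4 + 0) + g*K(-1 - 1*0, -1) = (4 + 0) + 8*(-5 + 10*(-1)²) = 4 + 8*(-5 + 10*1) = 4 + 8*(-5 + 10) = 4 + 8*5 = 4 + 40 = 44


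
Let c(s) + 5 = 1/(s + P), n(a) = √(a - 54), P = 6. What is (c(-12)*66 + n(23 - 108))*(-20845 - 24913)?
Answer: 15603478 - 45758*I*√139 ≈ 1.5603e+7 - 5.3948e+5*I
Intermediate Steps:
n(a) = √(-54 + a)
c(s) = -5 + 1/(6 + s) (c(s) = -5 + 1/(s + 6) = -5 + 1/(6 + s))
(c(-12)*66 + n(23 - 108))*(-20845 - 24913) = (((-29 - 5*(-12))/(6 - 12))*66 + √(-54 + (23 - 108)))*(-20845 - 24913) = (((-29 + 60)/(-6))*66 + √(-54 - 85))*(-45758) = (-⅙*31*66 + √(-139))*(-45758) = (-31/6*66 + I*√139)*(-45758) = (-341 + I*√139)*(-45758) = 15603478 - 45758*I*√139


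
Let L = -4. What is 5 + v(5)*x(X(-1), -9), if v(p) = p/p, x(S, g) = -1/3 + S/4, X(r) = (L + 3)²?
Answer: 59/12 ≈ 4.9167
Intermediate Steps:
X(r) = 1 (X(r) = (-4 + 3)² = (-1)² = 1)
x(S, g) = -⅓ + S/4 (x(S, g) = -1*⅓ + S*(¼) = -⅓ + S/4)
v(p) = 1
5 + v(5)*x(X(-1), -9) = 5 + 1*(-⅓ + (¼)*1) = 5 + 1*(-⅓ + ¼) = 5 + 1*(-1/12) = 5 - 1/12 = 59/12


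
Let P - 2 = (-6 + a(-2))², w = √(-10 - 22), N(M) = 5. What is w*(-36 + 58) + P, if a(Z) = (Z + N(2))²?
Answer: 11 + 88*I*√2 ≈ 11.0 + 124.45*I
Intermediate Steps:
w = 4*I*√2 (w = √(-32) = 4*I*√2 ≈ 5.6569*I)
a(Z) = (5 + Z)² (a(Z) = (Z + 5)² = (5 + Z)²)
P = 11 (P = 2 + (-6 + (5 - 2)²)² = 2 + (-6 + 3²)² = 2 + (-6 + 9)² = 2 + 3² = 2 + 9 = 11)
w*(-36 + 58) + P = (4*I*√2)*(-36 + 58) + 11 = (4*I*√2)*22 + 11 = 88*I*√2 + 11 = 11 + 88*I*√2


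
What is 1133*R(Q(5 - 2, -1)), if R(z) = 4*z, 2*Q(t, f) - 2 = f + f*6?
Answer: -11330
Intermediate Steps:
Q(t, f) = 1 + 7*f/2 (Q(t, f) = 1 + (f + f*6)/2 = 1 + (f + 6*f)/2 = 1 + (7*f)/2 = 1 + 7*f/2)
1133*R(Q(5 - 2, -1)) = 1133*(4*(1 + (7/2)*(-1))) = 1133*(4*(1 - 7/2)) = 1133*(4*(-5/2)) = 1133*(-10) = -11330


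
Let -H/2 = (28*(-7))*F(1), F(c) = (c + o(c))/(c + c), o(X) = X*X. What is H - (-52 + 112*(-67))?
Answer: 7948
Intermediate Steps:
o(X) = X²
F(c) = (c + c²)/(2*c) (F(c) = (c + c²)/(c + c) = (c + c²)/((2*c)) = (c + c²)*(1/(2*c)) = (c + c²)/(2*c))
H = 392 (H = -2*28*(-7)*(½ + (½)*1) = -(-392)*(½ + ½) = -(-392) = -2*(-196) = 392)
H - (-52 + 112*(-67)) = 392 - (-52 + 112*(-67)) = 392 - (-52 - 7504) = 392 - 1*(-7556) = 392 + 7556 = 7948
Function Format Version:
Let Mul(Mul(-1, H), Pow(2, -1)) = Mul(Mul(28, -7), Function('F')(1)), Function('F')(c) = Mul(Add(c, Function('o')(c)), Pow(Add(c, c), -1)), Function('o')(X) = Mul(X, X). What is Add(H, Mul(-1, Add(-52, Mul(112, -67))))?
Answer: 7948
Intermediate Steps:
Function('o')(X) = Pow(X, 2)
Function('F')(c) = Mul(Rational(1, 2), Pow(c, -1), Add(c, Pow(c, 2))) (Function('F')(c) = Mul(Add(c, Pow(c, 2)), Pow(Add(c, c), -1)) = Mul(Add(c, Pow(c, 2)), Pow(Mul(2, c), -1)) = Mul(Add(c, Pow(c, 2)), Mul(Rational(1, 2), Pow(c, -1))) = Mul(Rational(1, 2), Pow(c, -1), Add(c, Pow(c, 2))))
H = 392 (H = Mul(-2, Mul(Mul(28, -7), Add(Rational(1, 2), Mul(Rational(1, 2), 1)))) = Mul(-2, Mul(-196, Add(Rational(1, 2), Rational(1, 2)))) = Mul(-2, Mul(-196, 1)) = Mul(-2, -196) = 392)
Add(H, Mul(-1, Add(-52, Mul(112, -67)))) = Add(392, Mul(-1, Add(-52, Mul(112, -67)))) = Add(392, Mul(-1, Add(-52, -7504))) = Add(392, Mul(-1, -7556)) = Add(392, 7556) = 7948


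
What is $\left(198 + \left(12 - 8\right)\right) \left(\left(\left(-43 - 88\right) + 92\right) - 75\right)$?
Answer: $-23028$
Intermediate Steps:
$\left(198 + \left(12 - 8\right)\right) \left(\left(\left(-43 - 88\right) + 92\right) - 75\right) = \left(198 + \left(12 - 8\right)\right) \left(\left(-131 + 92\right) - 75\right) = \left(198 + 4\right) \left(-39 - 75\right) = 202 \left(-114\right) = -23028$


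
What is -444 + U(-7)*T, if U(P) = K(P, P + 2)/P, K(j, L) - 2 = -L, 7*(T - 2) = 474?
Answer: -3596/7 ≈ -513.71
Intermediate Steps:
T = 488/7 (T = 2 + (1/7)*474 = 2 + 474/7 = 488/7 ≈ 69.714)
K(j, L) = 2 - L
U(P) = -1 (U(P) = (2 - (P + 2))/P = (2 - (2 + P))/P = (2 + (-2 - P))/P = (-P)/P = -1)
-444 + U(-7)*T = -444 - 1*488/7 = -444 - 488/7 = -3596/7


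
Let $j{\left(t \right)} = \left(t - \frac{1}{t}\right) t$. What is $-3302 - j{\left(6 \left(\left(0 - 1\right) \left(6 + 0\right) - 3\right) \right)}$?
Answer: $-6217$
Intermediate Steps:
$j{\left(t \right)} = t \left(t - \frac{1}{t}\right)$
$-3302 - j{\left(6 \left(\left(0 - 1\right) \left(6 + 0\right) - 3\right) \right)} = -3302 - \left(-1 + \left(6 \left(\left(0 - 1\right) \left(6 + 0\right) - 3\right)\right)^{2}\right) = -3302 - \left(-1 + \left(6 \left(\left(-1\right) 6 - 3\right)\right)^{2}\right) = -3302 - \left(-1 + \left(6 \left(-6 - 3\right)\right)^{2}\right) = -3302 - \left(-1 + \left(6 \left(-9\right)\right)^{2}\right) = -3302 - \left(-1 + \left(-54\right)^{2}\right) = -3302 - \left(-1 + 2916\right) = -3302 - 2915 = -6217$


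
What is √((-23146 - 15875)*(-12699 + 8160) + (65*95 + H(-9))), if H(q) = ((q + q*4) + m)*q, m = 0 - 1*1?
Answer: 2*√44280727 ≈ 13309.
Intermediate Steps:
m = -1 (m = 0 - 1 = -1)
H(q) = q*(-1 + 5*q) (H(q) = ((q + q*4) - 1)*q = ((q + 4*q) - 1)*q = (5*q - 1)*q = (-1 + 5*q)*q = q*(-1 + 5*q))
√((-23146 - 15875)*(-12699 + 8160) + (65*95 + H(-9))) = √((-23146 - 15875)*(-12699 + 8160) + (65*95 - 9*(-1 + 5*(-9)))) = √(-39021*(-4539) + (6175 - 9*(-1 - 45))) = √(177116319 + (6175 - 9*(-46))) = √(177116319 + (6175 + 414)) = √(177116319 + 6589) = √177122908 = 2*√44280727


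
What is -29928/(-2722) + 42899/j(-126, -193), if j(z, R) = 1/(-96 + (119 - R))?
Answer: 12611291388/1361 ≈ 9.2662e+6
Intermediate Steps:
j(z, R) = 1/(23 - R)
-29928/(-2722) + 42899/j(-126, -193) = -29928/(-2722) + 42899/((-1/(-23 - 193))) = -29928*(-1/2722) + 42899/((-1/(-216))) = 14964/1361 + 42899/((-1*(-1/216))) = 14964/1361 + 42899/(1/216) = 14964/1361 + 42899*216 = 14964/1361 + 9266184 = 12611291388/1361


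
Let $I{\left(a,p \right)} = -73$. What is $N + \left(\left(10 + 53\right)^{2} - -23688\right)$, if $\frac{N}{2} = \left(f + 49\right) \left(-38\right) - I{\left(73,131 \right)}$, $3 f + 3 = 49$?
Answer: $\frac{68741}{3} \approx 22914.0$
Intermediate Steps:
$f = \frac{46}{3}$ ($f = -1 + \frac{1}{3} \cdot 49 = -1 + \frac{49}{3} = \frac{46}{3} \approx 15.333$)
$N = - \frac{14230}{3}$ ($N = 2 \left(\left(\frac{46}{3} + 49\right) \left(-38\right) - -73\right) = 2 \left(\frac{193}{3} \left(-38\right) + 73\right) = 2 \left(- \frac{7334}{3} + 73\right) = 2 \left(- \frac{7115}{3}\right) = - \frac{14230}{3} \approx -4743.3$)
$N + \left(\left(10 + 53\right)^{2} - -23688\right) = - \frac{14230}{3} + \left(\left(10 + 53\right)^{2} - -23688\right) = - \frac{14230}{3} + \left(63^{2} + 23688\right) = - \frac{14230}{3} + \left(3969 + 23688\right) = - \frac{14230}{3} + 27657 = \frac{68741}{3}$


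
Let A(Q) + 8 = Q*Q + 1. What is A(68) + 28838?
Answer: 33455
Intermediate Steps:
A(Q) = -7 + Q² (A(Q) = -8 + (Q*Q + 1) = -8 + (Q² + 1) = -8 + (1 + Q²) = -7 + Q²)
A(68) + 28838 = (-7 + 68²) + 28838 = (-7 + 4624) + 28838 = 4617 + 28838 = 33455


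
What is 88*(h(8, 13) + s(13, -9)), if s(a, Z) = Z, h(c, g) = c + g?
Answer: 1056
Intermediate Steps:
88*(h(8, 13) + s(13, -9)) = 88*((8 + 13) - 9) = 88*(21 - 9) = 88*12 = 1056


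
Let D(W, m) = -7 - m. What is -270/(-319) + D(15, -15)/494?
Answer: 67966/78793 ≈ 0.86259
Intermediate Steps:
-270/(-319) + D(15, -15)/494 = -270/(-319) + (-7 - 1*(-15))/494 = -270*(-1/319) + (-7 + 15)*(1/494) = 270/319 + 8*(1/494) = 270/319 + 4/247 = 67966/78793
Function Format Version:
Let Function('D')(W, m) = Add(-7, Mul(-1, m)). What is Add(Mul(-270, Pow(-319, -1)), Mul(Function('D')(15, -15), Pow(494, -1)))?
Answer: Rational(67966, 78793) ≈ 0.86259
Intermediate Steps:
Add(Mul(-270, Pow(-319, -1)), Mul(Function('D')(15, -15), Pow(494, -1))) = Add(Mul(-270, Pow(-319, -1)), Mul(Add(-7, Mul(-1, -15)), Pow(494, -1))) = Add(Mul(-270, Rational(-1, 319)), Mul(Add(-7, 15), Rational(1, 494))) = Add(Rational(270, 319), Mul(8, Rational(1, 494))) = Add(Rational(270, 319), Rational(4, 247)) = Rational(67966, 78793)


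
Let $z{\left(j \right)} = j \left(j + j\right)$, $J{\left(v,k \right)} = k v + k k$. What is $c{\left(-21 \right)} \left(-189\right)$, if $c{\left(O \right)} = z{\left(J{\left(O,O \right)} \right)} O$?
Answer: $6175160712$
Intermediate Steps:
$J{\left(v,k \right)} = k^{2} + k v$ ($J{\left(v,k \right)} = k v + k^{2} = k^{2} + k v$)
$z{\left(j \right)} = 2 j^{2}$ ($z{\left(j \right)} = j 2 j = 2 j^{2}$)
$c{\left(O \right)} = 8 O^{5}$ ($c{\left(O \right)} = 2 \left(O \left(O + O\right)\right)^{2} O = 2 \left(O 2 O\right)^{2} O = 2 \left(2 O^{2}\right)^{2} O = 2 \cdot 4 O^{4} O = 8 O^{4} O = 8 O^{5}$)
$c{\left(-21 \right)} \left(-189\right) = 8 \left(-21\right)^{5} \left(-189\right) = 8 \left(-4084101\right) \left(-189\right) = \left(-32672808\right) \left(-189\right) = 6175160712$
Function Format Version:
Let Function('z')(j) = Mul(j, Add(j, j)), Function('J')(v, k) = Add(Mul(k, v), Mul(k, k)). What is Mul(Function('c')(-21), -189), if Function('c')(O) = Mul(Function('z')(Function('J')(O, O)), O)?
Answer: 6175160712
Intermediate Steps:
Function('J')(v, k) = Add(Pow(k, 2), Mul(k, v)) (Function('J')(v, k) = Add(Mul(k, v), Pow(k, 2)) = Add(Pow(k, 2), Mul(k, v)))
Function('z')(j) = Mul(2, Pow(j, 2)) (Function('z')(j) = Mul(j, Mul(2, j)) = Mul(2, Pow(j, 2)))
Function('c')(O) = Mul(8, Pow(O, 5)) (Function('c')(O) = Mul(Mul(2, Pow(Mul(O, Add(O, O)), 2)), O) = Mul(Mul(2, Pow(Mul(O, Mul(2, O)), 2)), O) = Mul(Mul(2, Pow(Mul(2, Pow(O, 2)), 2)), O) = Mul(Mul(2, Mul(4, Pow(O, 4))), O) = Mul(Mul(8, Pow(O, 4)), O) = Mul(8, Pow(O, 5)))
Mul(Function('c')(-21), -189) = Mul(Mul(8, Pow(-21, 5)), -189) = Mul(Mul(8, -4084101), -189) = Mul(-32672808, -189) = 6175160712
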